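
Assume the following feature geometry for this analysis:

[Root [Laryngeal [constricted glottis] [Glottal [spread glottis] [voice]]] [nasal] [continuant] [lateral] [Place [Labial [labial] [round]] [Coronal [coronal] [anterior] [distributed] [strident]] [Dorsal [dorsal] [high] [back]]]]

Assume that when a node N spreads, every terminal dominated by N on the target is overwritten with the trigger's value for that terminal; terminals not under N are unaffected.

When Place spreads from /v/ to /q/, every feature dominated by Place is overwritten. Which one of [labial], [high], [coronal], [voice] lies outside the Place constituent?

Under this geometry, Place contains [labial], [round], [coronal], [anterior], [distributed], [strident], [dorsal], [high], [back].
[high], [coronal], [labial] all lie under Place, so they are overwritten when Place spreads.
But [voice] is a dependent of Glottal, outside Place; it is therefore untouched by the spreading.

[voice]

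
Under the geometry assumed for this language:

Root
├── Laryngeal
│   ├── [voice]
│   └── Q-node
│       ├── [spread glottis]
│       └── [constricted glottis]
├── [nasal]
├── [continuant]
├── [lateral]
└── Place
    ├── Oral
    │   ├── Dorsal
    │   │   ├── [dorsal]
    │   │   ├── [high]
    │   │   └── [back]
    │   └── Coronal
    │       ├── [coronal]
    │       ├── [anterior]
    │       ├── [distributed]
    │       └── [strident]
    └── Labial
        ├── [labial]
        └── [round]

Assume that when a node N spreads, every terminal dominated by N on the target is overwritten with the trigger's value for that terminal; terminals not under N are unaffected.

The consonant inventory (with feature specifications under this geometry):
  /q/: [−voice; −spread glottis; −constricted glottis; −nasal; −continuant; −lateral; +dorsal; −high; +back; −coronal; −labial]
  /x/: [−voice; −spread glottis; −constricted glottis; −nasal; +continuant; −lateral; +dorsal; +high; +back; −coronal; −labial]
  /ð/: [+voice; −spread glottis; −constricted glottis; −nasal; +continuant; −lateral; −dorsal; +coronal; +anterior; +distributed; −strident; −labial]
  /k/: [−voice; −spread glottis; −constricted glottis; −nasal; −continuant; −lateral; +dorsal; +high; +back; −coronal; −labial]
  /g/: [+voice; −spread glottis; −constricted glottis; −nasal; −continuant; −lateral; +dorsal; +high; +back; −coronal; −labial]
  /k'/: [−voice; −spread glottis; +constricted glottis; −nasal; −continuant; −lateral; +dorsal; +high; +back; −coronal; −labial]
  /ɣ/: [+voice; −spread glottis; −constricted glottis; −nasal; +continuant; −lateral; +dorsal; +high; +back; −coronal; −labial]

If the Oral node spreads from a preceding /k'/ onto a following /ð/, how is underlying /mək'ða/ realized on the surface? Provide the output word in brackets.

Terminals under Oral in this geometry: [dorsal], [high], [back], [coronal], [anterior], [distributed], [strident].
Spreading Oral from /k'/ onto /ð/ replaces those values with /k'/'s: [+dorsal], [+high], [+back], [−coronal]. Features outside Oral ([voice], [spread glottis], [constricted glottis], …) stay as in /ð/.
The resulting bundle matches /ɣ/ in the inventory; substituting it for /ð/ gives [mək'ɣa].

[mək'ɣa]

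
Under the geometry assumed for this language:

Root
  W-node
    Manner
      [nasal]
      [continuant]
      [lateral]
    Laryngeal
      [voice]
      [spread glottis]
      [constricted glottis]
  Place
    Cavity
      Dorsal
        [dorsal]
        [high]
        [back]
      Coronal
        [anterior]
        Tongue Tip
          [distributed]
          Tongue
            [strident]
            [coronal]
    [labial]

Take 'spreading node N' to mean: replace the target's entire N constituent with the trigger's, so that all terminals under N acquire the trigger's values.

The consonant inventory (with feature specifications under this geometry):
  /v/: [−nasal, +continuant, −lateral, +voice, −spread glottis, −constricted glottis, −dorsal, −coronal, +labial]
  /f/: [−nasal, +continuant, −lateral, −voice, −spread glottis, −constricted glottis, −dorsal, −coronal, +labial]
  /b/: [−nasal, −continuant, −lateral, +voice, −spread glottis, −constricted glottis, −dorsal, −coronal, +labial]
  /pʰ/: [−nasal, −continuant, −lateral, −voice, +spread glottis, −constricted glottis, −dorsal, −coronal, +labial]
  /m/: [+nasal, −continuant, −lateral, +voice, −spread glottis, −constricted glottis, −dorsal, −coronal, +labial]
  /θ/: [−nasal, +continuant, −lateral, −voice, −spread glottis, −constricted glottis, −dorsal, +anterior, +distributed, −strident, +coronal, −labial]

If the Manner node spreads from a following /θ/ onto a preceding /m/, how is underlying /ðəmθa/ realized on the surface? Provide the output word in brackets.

[ðəvθa]

Manner immediately or transitively dominates [nasal], [continuant], [lateral].
After delinking /m/'s Manner and linking /θ/'s, the affected terminals become [−nasal], [+continuant], [−lateral]; [voice], [spread glottis], [constricted glottis], … (outside Manner) are retained from /m/.
The resulting bundle matches /v/ in the inventory; substituting it for /m/ gives [ðəvθa].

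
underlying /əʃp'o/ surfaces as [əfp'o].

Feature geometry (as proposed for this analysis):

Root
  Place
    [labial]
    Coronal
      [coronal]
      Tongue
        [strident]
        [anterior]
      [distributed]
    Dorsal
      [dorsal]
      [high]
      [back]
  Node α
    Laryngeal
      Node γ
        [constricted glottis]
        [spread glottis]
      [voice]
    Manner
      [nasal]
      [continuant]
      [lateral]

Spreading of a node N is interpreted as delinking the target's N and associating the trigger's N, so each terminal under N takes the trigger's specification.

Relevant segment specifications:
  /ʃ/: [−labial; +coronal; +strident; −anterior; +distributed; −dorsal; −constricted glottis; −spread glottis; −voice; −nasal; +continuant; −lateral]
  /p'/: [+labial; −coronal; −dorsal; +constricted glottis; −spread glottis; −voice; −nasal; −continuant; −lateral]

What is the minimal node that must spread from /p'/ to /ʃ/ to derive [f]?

Place

Feature comparison: [labial], [coronal], [anterior], [distributed], [strident] differ between /ʃ/ and [f]; the remaining terminals match.
The smallest constituent containing every changed terminal is Place — each of its daughters lacks at least one of the affected features.
Delinking /ʃ/'s Place and associating /p'/'s Place gives precisely the feature bundle of [f].
Since [constricted glottis], [continuant] are preserved even though /p'/ disagrees there, no node above Place spread.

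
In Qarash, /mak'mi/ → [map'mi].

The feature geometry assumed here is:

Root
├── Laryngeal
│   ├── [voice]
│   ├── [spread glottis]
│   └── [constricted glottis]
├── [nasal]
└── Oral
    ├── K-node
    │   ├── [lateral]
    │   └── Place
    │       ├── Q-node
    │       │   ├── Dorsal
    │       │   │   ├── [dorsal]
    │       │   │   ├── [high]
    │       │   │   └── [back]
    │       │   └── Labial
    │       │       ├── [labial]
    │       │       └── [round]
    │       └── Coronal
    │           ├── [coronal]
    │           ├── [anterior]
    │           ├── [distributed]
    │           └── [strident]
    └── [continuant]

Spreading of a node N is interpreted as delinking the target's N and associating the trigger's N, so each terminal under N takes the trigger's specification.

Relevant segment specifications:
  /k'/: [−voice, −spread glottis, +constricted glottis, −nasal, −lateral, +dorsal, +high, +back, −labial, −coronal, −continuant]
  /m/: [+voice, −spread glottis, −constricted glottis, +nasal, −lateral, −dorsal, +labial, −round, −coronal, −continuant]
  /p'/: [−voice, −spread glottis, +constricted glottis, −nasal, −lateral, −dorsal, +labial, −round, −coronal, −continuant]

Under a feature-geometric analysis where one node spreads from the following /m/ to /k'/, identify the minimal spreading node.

Q-node

Comparing /k'/ with its surface form [p'], the features that change are [labial], [round], [dorsal], [high], [back].
Tracing each changed feature up the tree, the paths first meet at Q-node; any lower node misses at least one of them.
If Q-node spreads, every terminal under it takes /m/'s value, producing [p'] as observed.
Features on which the two segments disagree outside Q-node, such as [voice], [nasal], are unchanged — nothing dominating them spread, and Q-node is the minimal sufficient constituent.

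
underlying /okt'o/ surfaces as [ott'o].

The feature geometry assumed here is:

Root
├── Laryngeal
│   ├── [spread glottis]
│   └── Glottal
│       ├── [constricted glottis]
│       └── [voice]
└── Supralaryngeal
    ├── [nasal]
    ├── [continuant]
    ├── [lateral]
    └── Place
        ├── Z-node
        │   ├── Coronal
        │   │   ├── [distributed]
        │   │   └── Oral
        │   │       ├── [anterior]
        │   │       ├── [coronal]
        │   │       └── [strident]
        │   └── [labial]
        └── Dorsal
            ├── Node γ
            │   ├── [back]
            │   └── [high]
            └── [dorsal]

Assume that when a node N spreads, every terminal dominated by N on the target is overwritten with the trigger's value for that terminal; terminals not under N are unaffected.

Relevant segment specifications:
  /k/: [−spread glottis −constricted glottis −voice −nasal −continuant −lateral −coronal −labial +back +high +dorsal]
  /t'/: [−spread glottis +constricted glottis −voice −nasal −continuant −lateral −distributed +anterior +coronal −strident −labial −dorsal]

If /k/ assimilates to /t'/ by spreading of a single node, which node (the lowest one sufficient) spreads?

/k/ and [t] differ in [coronal], [anterior], [distributed], [strident], [dorsal], [high], [back]; every other specified feature is identical.
In this geometry the lowest node dominating all of them is Place: every daughter of Place dominates only a proper subset, so no lower node suffices.
Delinking /k/'s Place and associating /t'/'s Place gives precisely the feature bundle of [t].
[constricted glottis], a feature on which the two segments disagree outside Place, is unchanged — nothing dominating it spread, and Place is the minimal sufficient constituent.

Place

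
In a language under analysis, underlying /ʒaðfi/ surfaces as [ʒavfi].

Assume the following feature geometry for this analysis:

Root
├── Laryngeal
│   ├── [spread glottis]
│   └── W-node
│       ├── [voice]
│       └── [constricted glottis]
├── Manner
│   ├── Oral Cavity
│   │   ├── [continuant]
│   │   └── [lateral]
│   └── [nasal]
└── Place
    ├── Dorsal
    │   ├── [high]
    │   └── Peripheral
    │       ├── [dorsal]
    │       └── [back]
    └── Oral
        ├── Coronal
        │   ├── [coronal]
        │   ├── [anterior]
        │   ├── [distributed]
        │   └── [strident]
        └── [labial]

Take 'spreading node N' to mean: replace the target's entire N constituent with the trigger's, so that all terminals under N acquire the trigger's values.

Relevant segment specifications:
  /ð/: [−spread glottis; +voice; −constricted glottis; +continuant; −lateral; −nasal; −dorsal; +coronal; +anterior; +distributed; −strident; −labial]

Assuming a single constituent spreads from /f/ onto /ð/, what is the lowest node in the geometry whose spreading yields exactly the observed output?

Oral

Comparing /ð/ with its surface form [v], the features that change are [labial], [coronal], [anterior], [distributed], [strident].
Tracing each changed feature up the tree, the paths first meet at Oral; any lower node misses at least one of them.
Spreading Oral from /f/ overwrites each of those terminals with /f/'s values, yielding exactly [v].
[voice] stays as in /ð/ although /f/ differs there, so no node dominating it spread; among the remaining candidates Oral is the lowest that derives the output.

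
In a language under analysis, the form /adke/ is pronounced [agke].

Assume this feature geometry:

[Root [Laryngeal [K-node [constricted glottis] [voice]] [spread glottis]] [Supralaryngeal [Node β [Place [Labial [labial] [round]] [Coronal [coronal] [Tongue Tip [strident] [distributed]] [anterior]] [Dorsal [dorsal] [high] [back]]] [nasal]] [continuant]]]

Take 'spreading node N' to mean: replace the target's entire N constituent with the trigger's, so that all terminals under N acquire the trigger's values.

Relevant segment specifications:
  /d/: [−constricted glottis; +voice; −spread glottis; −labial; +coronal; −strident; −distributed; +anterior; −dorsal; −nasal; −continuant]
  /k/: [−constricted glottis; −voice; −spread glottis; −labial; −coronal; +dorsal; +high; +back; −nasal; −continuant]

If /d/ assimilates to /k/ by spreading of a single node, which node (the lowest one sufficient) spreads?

Comparing /d/ with its surface form [g], the features that change are [coronal], [anterior], [distributed], [strident], [dorsal], [high], [back].
Tracing each changed feature up the tree, the paths first meet at Place; any lower node misses at least one of them.
If Place spreads, every terminal under it takes /k/'s value, producing [g] as observed.
[voice] stays as in /d/ although /k/ differs there, so no node dominating it spread; among the remaining candidates Place is the lowest that derives the output.

Place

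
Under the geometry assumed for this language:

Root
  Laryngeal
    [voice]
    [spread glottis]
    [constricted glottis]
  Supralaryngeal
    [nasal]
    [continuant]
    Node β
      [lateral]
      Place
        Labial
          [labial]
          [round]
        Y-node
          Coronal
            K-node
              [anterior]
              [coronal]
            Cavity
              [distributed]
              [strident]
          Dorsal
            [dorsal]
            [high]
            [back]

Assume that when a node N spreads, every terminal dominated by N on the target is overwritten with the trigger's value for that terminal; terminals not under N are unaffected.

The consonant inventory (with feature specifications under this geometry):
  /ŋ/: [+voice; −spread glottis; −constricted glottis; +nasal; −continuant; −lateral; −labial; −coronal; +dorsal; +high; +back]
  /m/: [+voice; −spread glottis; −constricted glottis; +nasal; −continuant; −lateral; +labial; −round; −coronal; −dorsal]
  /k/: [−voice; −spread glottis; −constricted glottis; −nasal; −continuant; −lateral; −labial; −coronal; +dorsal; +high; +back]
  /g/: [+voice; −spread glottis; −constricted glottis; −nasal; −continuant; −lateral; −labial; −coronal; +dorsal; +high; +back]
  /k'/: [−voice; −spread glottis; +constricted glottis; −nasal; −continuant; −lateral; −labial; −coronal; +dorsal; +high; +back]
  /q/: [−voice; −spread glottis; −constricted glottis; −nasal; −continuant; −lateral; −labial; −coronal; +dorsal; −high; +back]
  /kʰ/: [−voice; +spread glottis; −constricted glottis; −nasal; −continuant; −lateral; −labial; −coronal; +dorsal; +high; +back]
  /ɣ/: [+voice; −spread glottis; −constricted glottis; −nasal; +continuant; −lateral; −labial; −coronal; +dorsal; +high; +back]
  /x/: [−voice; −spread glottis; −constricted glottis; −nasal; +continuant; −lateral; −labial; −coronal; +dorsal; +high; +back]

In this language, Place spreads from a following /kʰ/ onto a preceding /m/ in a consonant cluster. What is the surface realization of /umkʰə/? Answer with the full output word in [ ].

Terminals under Place in this geometry: [labial], [round], [anterior], [coronal], [distributed], [strident], [dorsal], [high], [back].
The target acquires /kʰ/'s values for everything under Place — [−labial], [−coronal], [+dorsal], [+high], [+back] — while keeping its own [voice], [spread glottis], [constricted glottis], ….
Among the inventory, only /ŋ/ has exactly this specification, giving the surface form [uŋkʰə].

[uŋkʰə]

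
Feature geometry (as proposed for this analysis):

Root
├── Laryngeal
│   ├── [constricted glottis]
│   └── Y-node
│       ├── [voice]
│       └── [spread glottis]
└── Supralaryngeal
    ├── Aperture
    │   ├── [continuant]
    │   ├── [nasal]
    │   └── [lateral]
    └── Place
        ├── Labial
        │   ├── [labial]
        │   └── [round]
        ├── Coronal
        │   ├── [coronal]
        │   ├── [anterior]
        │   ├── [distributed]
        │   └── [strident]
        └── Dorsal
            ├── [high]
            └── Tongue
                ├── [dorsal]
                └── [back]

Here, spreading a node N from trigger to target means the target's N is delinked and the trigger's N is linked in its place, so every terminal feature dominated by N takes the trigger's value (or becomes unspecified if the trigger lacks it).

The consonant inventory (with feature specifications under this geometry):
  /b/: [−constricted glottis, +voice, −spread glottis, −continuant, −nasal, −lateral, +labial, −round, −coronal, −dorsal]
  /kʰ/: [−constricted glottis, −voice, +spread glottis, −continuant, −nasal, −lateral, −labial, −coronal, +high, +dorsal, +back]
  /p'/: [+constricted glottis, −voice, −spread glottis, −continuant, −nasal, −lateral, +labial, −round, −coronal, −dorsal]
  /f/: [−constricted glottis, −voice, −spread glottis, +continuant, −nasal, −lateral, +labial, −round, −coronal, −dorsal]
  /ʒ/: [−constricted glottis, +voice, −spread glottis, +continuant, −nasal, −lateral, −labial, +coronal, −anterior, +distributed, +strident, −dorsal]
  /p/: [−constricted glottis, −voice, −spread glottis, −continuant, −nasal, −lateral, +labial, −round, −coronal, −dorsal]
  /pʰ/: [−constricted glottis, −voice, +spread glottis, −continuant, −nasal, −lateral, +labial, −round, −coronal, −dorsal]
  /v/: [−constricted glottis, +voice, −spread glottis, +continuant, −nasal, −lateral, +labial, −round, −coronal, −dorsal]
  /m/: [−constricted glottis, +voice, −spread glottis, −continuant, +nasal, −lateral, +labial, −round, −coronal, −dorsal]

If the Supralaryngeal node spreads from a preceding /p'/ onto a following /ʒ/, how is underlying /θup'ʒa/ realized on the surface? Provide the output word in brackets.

The Supralaryngeal node dominates the terminals [continuant], [nasal], [lateral], [labial], [round], [coronal], [anterior], [distributed], [strident], [high], [dorsal], [back].
Spreading Supralaryngeal from /p'/ onto /ʒ/ replaces those values with /p'/'s: [−continuant], [−nasal], [−lateral], [+labial], [−round], [−coronal], [−dorsal]. Features outside Supralaryngeal ([constricted glottis], [voice], [spread glottis]) stay as in /ʒ/.
This feature bundle is that of [b], so /θup'ʒa/ surfaces as [θup'ba].

[θup'ba]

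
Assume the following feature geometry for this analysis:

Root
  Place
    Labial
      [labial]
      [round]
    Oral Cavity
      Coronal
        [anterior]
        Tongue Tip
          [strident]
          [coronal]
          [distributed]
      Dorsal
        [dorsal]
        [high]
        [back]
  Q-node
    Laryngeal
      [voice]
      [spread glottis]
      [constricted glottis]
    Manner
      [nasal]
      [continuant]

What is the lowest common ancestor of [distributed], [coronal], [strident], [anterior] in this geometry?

[distributed]: Root ▹ Place ▹ Oral Cavity ▹ Coronal ▹ Tongue Tip ▹ [distributed].
[coronal] lies under Tongue Tip (below Place).
[strident]: Root ▹ Place ▹ Oral Cavity ▹ Coronal ▹ Tongue Tip ▹ [strident].
[anterior] lies under Coronal (below Place).
The lowest node appearing on every path is Coronal; each proper daughter of Coronal fails to dominate at least one of the listed features.

Coronal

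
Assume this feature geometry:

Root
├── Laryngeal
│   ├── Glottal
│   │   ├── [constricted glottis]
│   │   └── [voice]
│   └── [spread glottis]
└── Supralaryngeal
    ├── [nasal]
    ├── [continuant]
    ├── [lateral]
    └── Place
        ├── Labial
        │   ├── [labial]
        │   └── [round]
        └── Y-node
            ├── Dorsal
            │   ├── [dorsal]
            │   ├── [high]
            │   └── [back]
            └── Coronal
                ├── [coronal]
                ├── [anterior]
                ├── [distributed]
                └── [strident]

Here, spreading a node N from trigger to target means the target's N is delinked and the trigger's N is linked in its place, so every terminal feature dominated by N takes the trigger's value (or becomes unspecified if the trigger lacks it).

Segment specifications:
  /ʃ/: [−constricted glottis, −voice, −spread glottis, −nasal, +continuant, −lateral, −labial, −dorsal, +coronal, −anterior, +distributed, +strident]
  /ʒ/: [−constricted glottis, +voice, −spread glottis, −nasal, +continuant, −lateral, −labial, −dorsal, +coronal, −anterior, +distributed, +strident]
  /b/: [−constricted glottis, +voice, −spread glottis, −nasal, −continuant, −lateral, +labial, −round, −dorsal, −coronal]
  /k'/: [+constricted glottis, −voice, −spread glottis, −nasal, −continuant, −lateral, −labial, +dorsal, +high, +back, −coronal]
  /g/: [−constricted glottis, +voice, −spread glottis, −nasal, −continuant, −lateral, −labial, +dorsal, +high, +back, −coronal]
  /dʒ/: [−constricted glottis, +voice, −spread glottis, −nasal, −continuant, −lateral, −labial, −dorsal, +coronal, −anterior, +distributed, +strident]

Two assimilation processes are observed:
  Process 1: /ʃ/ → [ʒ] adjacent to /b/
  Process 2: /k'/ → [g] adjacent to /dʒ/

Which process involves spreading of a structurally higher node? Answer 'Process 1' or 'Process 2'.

In Process 1, [voice] changes, so the minimal spreading node is [voice] at depth 3.
In Process 2, [voice], [constricted glottis] change, so the minimal spreading node is Glottal at depth 2.
Glottal is closer to Root than [voice], so Process 2 spreads the higher node.

Process 2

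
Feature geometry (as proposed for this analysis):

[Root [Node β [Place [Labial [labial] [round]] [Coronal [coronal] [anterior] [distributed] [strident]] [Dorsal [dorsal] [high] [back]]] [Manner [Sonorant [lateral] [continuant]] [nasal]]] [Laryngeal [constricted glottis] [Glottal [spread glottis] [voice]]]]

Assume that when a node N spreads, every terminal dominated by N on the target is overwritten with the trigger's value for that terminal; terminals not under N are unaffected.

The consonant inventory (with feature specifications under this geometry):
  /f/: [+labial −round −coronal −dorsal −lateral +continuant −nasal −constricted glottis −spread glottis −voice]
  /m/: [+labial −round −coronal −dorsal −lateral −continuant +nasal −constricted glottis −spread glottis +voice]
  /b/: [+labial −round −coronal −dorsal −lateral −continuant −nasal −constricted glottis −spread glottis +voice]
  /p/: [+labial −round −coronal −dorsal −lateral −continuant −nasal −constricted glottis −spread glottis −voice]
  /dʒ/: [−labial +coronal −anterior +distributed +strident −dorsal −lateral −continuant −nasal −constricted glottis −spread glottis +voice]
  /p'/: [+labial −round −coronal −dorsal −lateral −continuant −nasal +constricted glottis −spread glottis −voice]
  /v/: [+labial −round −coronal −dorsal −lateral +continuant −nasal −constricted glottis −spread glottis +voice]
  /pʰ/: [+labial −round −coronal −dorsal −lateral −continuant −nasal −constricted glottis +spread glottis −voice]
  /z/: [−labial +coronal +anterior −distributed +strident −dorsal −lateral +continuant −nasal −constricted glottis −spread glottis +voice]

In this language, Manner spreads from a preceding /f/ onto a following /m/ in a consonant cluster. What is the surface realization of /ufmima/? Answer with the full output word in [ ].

The Manner node dominates the terminals [lateral], [continuant], [nasal].
Spreading Manner from /f/ onto /m/ replaces those values with /f/'s: [−lateral], [+continuant], [−nasal]. Features outside Manner ([labial], [round], [coronal], …) stay as in /m/.
Among the inventory, only /v/ has exactly this specification, giving the surface form [ufvima].

[ufvima]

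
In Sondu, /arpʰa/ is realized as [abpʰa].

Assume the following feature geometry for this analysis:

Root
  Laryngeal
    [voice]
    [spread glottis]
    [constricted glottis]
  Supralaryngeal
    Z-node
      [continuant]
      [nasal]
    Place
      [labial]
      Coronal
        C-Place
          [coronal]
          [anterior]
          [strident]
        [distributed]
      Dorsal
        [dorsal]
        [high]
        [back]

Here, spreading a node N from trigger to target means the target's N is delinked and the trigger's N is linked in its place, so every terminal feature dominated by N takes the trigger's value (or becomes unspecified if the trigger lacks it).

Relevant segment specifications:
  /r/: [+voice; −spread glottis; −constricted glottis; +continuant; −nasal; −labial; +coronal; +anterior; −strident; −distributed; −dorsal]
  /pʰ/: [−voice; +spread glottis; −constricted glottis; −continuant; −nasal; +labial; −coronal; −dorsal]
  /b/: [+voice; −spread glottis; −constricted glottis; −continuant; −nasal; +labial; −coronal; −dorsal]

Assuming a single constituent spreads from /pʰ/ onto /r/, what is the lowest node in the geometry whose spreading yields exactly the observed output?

Feature comparison: [continuant], [labial], [coronal], [anterior], [distributed], [strident] differ between /r/ and [b]; the remaining terminals match.
These terminals are all dominated by Supralaryngeal, and no proper subconstituent of Supralaryngeal covers them all; Supralaryngeal is their lowest common ancestor.
Spreading Supralaryngeal from /pʰ/ overwrites each of those terminals with /pʰ/'s values, yielding exactly [b].
[spread glottis], [voice] — on which /pʰ/ differs from /r/ — are unchanged, so Root cannot have spread; the constituent is no larger than Supralaryngeal.

Supralaryngeal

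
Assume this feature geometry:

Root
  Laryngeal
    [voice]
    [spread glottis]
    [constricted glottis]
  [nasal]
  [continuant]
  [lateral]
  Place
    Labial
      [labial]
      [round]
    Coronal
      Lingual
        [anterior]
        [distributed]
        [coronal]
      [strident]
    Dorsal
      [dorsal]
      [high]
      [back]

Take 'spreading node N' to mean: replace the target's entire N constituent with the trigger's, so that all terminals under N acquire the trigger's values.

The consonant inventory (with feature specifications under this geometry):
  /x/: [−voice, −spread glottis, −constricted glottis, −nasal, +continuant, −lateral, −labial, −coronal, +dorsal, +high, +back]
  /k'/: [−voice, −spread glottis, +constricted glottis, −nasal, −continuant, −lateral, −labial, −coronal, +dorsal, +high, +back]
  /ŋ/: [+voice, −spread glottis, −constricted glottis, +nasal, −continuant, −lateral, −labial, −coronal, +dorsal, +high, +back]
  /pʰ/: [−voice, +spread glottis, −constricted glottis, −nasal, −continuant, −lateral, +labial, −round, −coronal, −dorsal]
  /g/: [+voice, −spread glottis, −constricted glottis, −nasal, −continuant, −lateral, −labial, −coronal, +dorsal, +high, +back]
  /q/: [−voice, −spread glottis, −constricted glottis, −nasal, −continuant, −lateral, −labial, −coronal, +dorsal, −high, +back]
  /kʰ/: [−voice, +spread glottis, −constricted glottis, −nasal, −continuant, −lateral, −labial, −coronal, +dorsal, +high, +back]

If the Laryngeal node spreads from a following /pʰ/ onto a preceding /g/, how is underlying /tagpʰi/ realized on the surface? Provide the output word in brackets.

Laryngeal immediately or transitively dominates [voice], [spread glottis], [constricted glottis].
After delinking /g/'s Laryngeal and linking /pʰ/'s, the affected terminals become [−voice], [+spread glottis], [−constricted glottis]; [nasal], [continuant], [lateral], … (outside Laryngeal) are retained from /g/.
This feature bundle is that of [kʰ], so /tagpʰi/ surfaces as [takʰpʰi].

[takʰpʰi]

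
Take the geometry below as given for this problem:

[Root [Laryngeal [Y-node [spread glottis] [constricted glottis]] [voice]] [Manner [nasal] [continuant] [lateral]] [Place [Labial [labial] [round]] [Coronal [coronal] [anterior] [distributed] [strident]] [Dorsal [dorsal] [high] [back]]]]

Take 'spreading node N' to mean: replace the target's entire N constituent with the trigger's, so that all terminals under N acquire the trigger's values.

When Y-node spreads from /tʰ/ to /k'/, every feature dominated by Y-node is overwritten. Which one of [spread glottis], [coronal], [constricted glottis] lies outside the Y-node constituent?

[coronal]

The terminals dominated by Y-node are [spread glottis], [constricted glottis].
Of the listed options, [spread glottis], [constricted glottis] are among these and would be overwritten by spreading Y-node.
But [coronal] is a dependent of Coronal, outside Y-node; it is therefore untouched by the spreading.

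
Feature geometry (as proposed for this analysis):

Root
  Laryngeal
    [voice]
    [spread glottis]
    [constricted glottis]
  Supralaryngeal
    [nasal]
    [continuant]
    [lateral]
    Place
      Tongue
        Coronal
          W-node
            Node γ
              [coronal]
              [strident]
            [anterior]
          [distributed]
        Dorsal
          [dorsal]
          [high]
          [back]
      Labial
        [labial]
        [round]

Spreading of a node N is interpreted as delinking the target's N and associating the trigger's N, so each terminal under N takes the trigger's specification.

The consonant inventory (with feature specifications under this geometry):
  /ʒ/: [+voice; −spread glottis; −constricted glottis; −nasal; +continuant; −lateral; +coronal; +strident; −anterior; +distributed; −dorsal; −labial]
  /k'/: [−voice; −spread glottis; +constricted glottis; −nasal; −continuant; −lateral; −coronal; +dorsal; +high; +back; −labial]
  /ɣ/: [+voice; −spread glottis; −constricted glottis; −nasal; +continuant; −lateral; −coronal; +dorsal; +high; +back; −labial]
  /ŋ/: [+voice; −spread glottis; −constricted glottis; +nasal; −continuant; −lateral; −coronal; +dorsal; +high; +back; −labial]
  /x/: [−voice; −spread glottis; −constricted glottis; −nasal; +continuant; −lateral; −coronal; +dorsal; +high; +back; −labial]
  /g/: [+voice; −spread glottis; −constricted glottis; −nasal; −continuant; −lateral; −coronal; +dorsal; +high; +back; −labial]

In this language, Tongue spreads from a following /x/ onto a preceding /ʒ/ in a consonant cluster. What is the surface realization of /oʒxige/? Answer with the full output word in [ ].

[oɣxige]

The Tongue node dominates the terminals [coronal], [strident], [anterior], [distributed], [dorsal], [high], [back].
After delinking /ʒ/'s Tongue and linking /x/'s, the affected terminals become [−coronal], [+dorsal], [+high], [+back]; [voice], [spread glottis], [constricted glottis], … (outside Tongue) are retained from /ʒ/.
This feature bundle is that of [ɣ], so /oʒxige/ surfaces as [oɣxige].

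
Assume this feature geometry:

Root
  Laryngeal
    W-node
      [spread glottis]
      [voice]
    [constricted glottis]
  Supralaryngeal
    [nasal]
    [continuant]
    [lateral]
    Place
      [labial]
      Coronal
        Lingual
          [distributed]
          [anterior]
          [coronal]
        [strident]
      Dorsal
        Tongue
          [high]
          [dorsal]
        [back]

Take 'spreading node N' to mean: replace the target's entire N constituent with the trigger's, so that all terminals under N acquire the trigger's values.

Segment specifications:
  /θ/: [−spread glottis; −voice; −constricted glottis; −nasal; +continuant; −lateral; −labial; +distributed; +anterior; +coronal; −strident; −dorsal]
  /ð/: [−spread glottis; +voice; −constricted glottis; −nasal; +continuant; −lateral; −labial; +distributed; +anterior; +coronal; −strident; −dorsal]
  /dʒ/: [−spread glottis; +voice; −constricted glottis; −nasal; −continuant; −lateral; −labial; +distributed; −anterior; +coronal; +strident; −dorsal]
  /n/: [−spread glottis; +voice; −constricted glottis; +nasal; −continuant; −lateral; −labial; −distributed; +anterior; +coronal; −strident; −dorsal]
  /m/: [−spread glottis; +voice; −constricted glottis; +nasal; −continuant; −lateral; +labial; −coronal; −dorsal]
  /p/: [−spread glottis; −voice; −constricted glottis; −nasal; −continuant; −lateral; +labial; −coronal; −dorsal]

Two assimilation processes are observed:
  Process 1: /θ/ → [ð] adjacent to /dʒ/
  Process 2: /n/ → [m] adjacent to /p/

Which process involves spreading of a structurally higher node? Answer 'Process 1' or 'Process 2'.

In Process 1, [voice] changes, so the minimal spreading node is [voice] at depth 3.
Process 2: the features that change are [labial], [coronal], [anterior], [distributed], [strident]; the minimal node is Place (depth 2).
Place (depth 2) sits above [voice] (depth 3), making Process 2 the one with the higher spreading node.

Process 2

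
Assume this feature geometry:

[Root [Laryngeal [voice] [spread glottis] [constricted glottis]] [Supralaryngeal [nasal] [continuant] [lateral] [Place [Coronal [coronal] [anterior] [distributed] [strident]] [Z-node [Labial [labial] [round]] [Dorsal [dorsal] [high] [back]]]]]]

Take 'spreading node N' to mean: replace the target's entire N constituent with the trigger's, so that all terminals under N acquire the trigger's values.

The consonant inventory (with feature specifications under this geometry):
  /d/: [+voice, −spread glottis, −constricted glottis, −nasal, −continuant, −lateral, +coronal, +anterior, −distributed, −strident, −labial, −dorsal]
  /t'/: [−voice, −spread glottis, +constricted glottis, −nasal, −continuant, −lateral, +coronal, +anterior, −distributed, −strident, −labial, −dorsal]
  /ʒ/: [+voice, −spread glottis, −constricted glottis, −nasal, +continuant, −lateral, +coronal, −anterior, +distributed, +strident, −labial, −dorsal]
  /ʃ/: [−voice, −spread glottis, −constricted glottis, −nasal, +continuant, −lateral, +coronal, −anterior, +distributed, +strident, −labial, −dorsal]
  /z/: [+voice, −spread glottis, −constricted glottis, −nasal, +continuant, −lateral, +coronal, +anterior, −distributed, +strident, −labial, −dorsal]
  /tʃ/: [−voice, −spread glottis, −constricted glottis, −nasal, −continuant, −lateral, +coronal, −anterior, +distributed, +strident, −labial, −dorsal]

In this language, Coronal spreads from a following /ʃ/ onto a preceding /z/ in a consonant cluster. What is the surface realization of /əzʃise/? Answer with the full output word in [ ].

Terminals under Coronal in this geometry: [coronal], [anterior], [distributed], [strident].
After delinking /z/'s Coronal and linking /ʃ/'s, the affected terminals become [+coronal], [−anterior], [+distributed], [+strident]; [voice], [spread glottis], [constricted glottis], … (outside Coronal) are retained from /z/.
This feature bundle is that of [ʒ], so /əzʃise/ surfaces as [əʒʃise].

[əʒʃise]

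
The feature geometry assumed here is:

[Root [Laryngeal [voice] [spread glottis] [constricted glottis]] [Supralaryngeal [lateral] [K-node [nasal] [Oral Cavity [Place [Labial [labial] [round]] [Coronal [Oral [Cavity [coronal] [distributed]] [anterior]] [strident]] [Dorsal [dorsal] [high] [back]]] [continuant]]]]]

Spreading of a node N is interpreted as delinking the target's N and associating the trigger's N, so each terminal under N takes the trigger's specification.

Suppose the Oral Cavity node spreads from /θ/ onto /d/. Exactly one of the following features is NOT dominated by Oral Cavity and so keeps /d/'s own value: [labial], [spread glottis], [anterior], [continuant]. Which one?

The terminals dominated by Oral Cavity are [labial], [round], [coronal], [distributed], [anterior], [strident], [dorsal], [high], [back], [continuant].
Of the listed options, [labial], [continuant], [anterior] are among these and would be overwritten by spreading Oral Cavity.
But [spread glottis] is a dependent of Laryngeal, outside Oral Cavity; it is therefore untouched by the spreading.

[spread glottis]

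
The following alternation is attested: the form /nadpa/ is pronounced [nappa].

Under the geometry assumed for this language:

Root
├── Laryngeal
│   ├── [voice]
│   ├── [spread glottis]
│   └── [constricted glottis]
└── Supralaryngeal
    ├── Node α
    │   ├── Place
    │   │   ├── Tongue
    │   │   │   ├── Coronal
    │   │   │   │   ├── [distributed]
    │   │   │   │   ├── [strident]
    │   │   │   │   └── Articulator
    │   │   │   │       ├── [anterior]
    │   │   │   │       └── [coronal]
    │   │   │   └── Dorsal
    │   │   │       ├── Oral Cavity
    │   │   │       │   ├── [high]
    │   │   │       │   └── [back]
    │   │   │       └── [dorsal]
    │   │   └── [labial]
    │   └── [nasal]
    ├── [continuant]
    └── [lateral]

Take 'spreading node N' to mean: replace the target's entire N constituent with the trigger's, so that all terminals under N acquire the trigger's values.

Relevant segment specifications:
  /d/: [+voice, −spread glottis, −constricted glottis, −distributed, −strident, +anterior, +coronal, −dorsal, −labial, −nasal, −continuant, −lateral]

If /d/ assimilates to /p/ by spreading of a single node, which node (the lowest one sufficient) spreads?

The alternation /d/ → [p] changes [voice], [labial], [coronal], [anterior], [distributed], [strident] and nothing else.
In this geometry the lowest node dominating all of them is Root: every daughter of Root dominates only a proper subset, so no lower node suffices.
Spreading Root from /p/ overwrites each of those terminals with /p/'s values, yielding exactly [p].

Root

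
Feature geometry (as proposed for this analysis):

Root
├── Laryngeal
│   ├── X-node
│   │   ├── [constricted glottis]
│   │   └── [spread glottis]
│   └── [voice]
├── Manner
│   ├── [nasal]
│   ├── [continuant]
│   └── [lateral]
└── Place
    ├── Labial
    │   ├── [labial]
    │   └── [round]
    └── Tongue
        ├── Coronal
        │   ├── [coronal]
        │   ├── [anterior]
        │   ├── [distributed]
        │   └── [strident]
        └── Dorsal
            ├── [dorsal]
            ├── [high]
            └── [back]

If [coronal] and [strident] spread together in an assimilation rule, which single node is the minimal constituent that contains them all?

[coronal] lies under Coronal (below Place).
[strident] lies under Coronal (below Place).
These paths first converge at Coronal; no daughter of Coronal dominates all 2 features, so Coronal is the minimal constituent.

Coronal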